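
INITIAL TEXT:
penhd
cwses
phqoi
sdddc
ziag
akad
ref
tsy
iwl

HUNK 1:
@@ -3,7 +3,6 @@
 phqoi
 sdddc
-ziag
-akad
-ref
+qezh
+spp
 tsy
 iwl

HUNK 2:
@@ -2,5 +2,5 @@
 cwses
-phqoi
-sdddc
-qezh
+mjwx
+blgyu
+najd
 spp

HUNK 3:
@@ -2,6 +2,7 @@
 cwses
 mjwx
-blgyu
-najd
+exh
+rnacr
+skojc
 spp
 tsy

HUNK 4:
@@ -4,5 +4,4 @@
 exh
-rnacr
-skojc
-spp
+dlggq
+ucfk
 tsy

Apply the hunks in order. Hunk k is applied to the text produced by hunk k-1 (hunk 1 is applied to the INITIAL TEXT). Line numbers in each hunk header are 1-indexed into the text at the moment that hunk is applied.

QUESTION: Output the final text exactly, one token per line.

Answer: penhd
cwses
mjwx
exh
dlggq
ucfk
tsy
iwl

Derivation:
Hunk 1: at line 3 remove [ziag,akad,ref] add [qezh,spp] -> 8 lines: penhd cwses phqoi sdddc qezh spp tsy iwl
Hunk 2: at line 2 remove [phqoi,sdddc,qezh] add [mjwx,blgyu,najd] -> 8 lines: penhd cwses mjwx blgyu najd spp tsy iwl
Hunk 3: at line 2 remove [blgyu,najd] add [exh,rnacr,skojc] -> 9 lines: penhd cwses mjwx exh rnacr skojc spp tsy iwl
Hunk 4: at line 4 remove [rnacr,skojc,spp] add [dlggq,ucfk] -> 8 lines: penhd cwses mjwx exh dlggq ucfk tsy iwl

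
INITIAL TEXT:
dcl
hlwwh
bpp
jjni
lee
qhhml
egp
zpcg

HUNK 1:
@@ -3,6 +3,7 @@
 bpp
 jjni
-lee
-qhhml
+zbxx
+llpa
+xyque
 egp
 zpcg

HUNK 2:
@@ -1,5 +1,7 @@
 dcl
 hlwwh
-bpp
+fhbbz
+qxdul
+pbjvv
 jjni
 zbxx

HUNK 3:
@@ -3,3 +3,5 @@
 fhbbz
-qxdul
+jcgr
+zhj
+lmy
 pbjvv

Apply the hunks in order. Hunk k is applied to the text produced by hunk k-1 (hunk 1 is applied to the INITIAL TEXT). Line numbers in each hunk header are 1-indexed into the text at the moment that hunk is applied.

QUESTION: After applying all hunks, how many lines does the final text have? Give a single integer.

Answer: 13

Derivation:
Hunk 1: at line 3 remove [lee,qhhml] add [zbxx,llpa,xyque] -> 9 lines: dcl hlwwh bpp jjni zbxx llpa xyque egp zpcg
Hunk 2: at line 1 remove [bpp] add [fhbbz,qxdul,pbjvv] -> 11 lines: dcl hlwwh fhbbz qxdul pbjvv jjni zbxx llpa xyque egp zpcg
Hunk 3: at line 3 remove [qxdul] add [jcgr,zhj,lmy] -> 13 lines: dcl hlwwh fhbbz jcgr zhj lmy pbjvv jjni zbxx llpa xyque egp zpcg
Final line count: 13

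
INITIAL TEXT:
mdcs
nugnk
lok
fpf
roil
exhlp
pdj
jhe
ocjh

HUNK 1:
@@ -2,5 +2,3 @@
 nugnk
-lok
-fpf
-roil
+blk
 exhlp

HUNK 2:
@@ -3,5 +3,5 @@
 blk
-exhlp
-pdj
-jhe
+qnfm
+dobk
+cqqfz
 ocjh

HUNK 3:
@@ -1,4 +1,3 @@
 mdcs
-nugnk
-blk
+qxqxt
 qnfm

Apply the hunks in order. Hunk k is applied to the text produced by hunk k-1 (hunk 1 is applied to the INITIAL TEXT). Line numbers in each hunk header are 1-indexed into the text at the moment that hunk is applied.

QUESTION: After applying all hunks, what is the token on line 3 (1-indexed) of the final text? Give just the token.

Answer: qnfm

Derivation:
Hunk 1: at line 2 remove [lok,fpf,roil] add [blk] -> 7 lines: mdcs nugnk blk exhlp pdj jhe ocjh
Hunk 2: at line 3 remove [exhlp,pdj,jhe] add [qnfm,dobk,cqqfz] -> 7 lines: mdcs nugnk blk qnfm dobk cqqfz ocjh
Hunk 3: at line 1 remove [nugnk,blk] add [qxqxt] -> 6 lines: mdcs qxqxt qnfm dobk cqqfz ocjh
Final line 3: qnfm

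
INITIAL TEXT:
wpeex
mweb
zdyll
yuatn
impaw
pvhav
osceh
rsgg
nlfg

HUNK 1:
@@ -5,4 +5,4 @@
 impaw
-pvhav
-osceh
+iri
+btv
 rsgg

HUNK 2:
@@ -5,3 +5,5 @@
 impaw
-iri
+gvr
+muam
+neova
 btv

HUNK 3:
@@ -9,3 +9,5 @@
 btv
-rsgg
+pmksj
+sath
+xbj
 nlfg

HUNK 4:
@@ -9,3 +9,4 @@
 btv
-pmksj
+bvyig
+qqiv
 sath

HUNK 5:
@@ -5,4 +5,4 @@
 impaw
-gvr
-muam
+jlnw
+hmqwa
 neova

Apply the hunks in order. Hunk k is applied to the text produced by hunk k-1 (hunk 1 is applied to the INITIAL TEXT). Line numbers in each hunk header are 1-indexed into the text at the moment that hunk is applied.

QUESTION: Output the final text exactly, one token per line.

Answer: wpeex
mweb
zdyll
yuatn
impaw
jlnw
hmqwa
neova
btv
bvyig
qqiv
sath
xbj
nlfg

Derivation:
Hunk 1: at line 5 remove [pvhav,osceh] add [iri,btv] -> 9 lines: wpeex mweb zdyll yuatn impaw iri btv rsgg nlfg
Hunk 2: at line 5 remove [iri] add [gvr,muam,neova] -> 11 lines: wpeex mweb zdyll yuatn impaw gvr muam neova btv rsgg nlfg
Hunk 3: at line 9 remove [rsgg] add [pmksj,sath,xbj] -> 13 lines: wpeex mweb zdyll yuatn impaw gvr muam neova btv pmksj sath xbj nlfg
Hunk 4: at line 9 remove [pmksj] add [bvyig,qqiv] -> 14 lines: wpeex mweb zdyll yuatn impaw gvr muam neova btv bvyig qqiv sath xbj nlfg
Hunk 5: at line 5 remove [gvr,muam] add [jlnw,hmqwa] -> 14 lines: wpeex mweb zdyll yuatn impaw jlnw hmqwa neova btv bvyig qqiv sath xbj nlfg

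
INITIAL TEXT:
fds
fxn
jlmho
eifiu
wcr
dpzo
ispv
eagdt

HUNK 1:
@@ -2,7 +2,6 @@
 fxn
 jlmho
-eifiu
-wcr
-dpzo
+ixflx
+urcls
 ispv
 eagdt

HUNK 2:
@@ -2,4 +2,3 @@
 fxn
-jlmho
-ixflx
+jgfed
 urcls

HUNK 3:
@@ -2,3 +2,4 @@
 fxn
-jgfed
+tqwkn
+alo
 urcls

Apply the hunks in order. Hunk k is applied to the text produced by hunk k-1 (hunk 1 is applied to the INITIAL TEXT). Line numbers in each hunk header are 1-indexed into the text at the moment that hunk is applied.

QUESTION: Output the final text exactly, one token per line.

Hunk 1: at line 2 remove [eifiu,wcr,dpzo] add [ixflx,urcls] -> 7 lines: fds fxn jlmho ixflx urcls ispv eagdt
Hunk 2: at line 2 remove [jlmho,ixflx] add [jgfed] -> 6 lines: fds fxn jgfed urcls ispv eagdt
Hunk 3: at line 2 remove [jgfed] add [tqwkn,alo] -> 7 lines: fds fxn tqwkn alo urcls ispv eagdt

Answer: fds
fxn
tqwkn
alo
urcls
ispv
eagdt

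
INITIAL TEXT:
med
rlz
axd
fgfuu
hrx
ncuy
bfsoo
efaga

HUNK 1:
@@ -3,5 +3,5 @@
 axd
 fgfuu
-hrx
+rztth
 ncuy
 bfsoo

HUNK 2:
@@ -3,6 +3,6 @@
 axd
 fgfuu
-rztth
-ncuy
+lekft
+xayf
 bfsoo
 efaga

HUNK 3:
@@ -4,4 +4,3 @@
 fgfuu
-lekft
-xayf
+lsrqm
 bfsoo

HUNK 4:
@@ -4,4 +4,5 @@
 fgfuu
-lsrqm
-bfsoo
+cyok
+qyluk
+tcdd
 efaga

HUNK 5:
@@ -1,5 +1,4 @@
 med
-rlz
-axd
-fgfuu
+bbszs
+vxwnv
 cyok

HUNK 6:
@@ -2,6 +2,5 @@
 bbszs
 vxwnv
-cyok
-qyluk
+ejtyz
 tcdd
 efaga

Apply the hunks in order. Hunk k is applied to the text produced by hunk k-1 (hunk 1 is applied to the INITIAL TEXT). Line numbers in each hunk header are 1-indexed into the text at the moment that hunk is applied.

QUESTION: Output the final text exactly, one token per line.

Hunk 1: at line 3 remove [hrx] add [rztth] -> 8 lines: med rlz axd fgfuu rztth ncuy bfsoo efaga
Hunk 2: at line 3 remove [rztth,ncuy] add [lekft,xayf] -> 8 lines: med rlz axd fgfuu lekft xayf bfsoo efaga
Hunk 3: at line 4 remove [lekft,xayf] add [lsrqm] -> 7 lines: med rlz axd fgfuu lsrqm bfsoo efaga
Hunk 4: at line 4 remove [lsrqm,bfsoo] add [cyok,qyluk,tcdd] -> 8 lines: med rlz axd fgfuu cyok qyluk tcdd efaga
Hunk 5: at line 1 remove [rlz,axd,fgfuu] add [bbszs,vxwnv] -> 7 lines: med bbszs vxwnv cyok qyluk tcdd efaga
Hunk 6: at line 2 remove [cyok,qyluk] add [ejtyz] -> 6 lines: med bbszs vxwnv ejtyz tcdd efaga

Answer: med
bbszs
vxwnv
ejtyz
tcdd
efaga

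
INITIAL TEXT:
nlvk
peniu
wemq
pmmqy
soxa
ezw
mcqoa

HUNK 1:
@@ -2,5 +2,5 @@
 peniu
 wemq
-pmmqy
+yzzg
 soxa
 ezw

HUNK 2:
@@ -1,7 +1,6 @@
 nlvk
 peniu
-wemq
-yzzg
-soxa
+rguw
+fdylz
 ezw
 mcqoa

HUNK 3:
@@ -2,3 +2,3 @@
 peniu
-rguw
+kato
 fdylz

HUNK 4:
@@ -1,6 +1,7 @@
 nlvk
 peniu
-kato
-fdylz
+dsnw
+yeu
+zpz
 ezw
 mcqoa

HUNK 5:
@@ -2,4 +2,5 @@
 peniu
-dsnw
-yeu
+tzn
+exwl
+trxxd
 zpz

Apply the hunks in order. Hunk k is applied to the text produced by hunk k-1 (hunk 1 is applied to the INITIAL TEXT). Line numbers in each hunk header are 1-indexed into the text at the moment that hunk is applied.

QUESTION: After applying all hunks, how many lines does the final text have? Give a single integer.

Hunk 1: at line 2 remove [pmmqy] add [yzzg] -> 7 lines: nlvk peniu wemq yzzg soxa ezw mcqoa
Hunk 2: at line 1 remove [wemq,yzzg,soxa] add [rguw,fdylz] -> 6 lines: nlvk peniu rguw fdylz ezw mcqoa
Hunk 3: at line 2 remove [rguw] add [kato] -> 6 lines: nlvk peniu kato fdylz ezw mcqoa
Hunk 4: at line 1 remove [kato,fdylz] add [dsnw,yeu,zpz] -> 7 lines: nlvk peniu dsnw yeu zpz ezw mcqoa
Hunk 5: at line 2 remove [dsnw,yeu] add [tzn,exwl,trxxd] -> 8 lines: nlvk peniu tzn exwl trxxd zpz ezw mcqoa
Final line count: 8

Answer: 8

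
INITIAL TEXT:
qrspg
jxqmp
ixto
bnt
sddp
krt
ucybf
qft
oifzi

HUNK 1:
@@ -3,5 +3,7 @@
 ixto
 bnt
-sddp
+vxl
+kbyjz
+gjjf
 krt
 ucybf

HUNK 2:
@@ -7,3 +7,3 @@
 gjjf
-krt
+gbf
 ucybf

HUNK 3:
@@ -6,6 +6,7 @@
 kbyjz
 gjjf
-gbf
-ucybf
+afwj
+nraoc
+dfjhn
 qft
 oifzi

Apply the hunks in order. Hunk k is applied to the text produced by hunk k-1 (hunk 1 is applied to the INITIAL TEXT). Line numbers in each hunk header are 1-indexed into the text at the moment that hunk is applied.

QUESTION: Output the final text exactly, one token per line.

Hunk 1: at line 3 remove [sddp] add [vxl,kbyjz,gjjf] -> 11 lines: qrspg jxqmp ixto bnt vxl kbyjz gjjf krt ucybf qft oifzi
Hunk 2: at line 7 remove [krt] add [gbf] -> 11 lines: qrspg jxqmp ixto bnt vxl kbyjz gjjf gbf ucybf qft oifzi
Hunk 3: at line 6 remove [gbf,ucybf] add [afwj,nraoc,dfjhn] -> 12 lines: qrspg jxqmp ixto bnt vxl kbyjz gjjf afwj nraoc dfjhn qft oifzi

Answer: qrspg
jxqmp
ixto
bnt
vxl
kbyjz
gjjf
afwj
nraoc
dfjhn
qft
oifzi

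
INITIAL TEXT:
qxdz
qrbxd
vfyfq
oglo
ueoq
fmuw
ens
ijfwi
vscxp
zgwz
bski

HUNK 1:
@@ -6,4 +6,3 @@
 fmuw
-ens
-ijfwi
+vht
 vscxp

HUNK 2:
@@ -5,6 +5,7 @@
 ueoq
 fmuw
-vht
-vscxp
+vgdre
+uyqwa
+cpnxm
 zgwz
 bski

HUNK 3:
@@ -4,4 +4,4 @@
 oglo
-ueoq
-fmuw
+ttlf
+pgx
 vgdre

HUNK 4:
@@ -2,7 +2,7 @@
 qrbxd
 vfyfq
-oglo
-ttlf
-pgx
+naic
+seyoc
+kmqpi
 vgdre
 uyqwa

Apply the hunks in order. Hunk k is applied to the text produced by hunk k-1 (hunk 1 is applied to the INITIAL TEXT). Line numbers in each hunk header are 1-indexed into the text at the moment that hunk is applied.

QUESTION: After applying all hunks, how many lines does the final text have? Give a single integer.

Answer: 11

Derivation:
Hunk 1: at line 6 remove [ens,ijfwi] add [vht] -> 10 lines: qxdz qrbxd vfyfq oglo ueoq fmuw vht vscxp zgwz bski
Hunk 2: at line 5 remove [vht,vscxp] add [vgdre,uyqwa,cpnxm] -> 11 lines: qxdz qrbxd vfyfq oglo ueoq fmuw vgdre uyqwa cpnxm zgwz bski
Hunk 3: at line 4 remove [ueoq,fmuw] add [ttlf,pgx] -> 11 lines: qxdz qrbxd vfyfq oglo ttlf pgx vgdre uyqwa cpnxm zgwz bski
Hunk 4: at line 2 remove [oglo,ttlf,pgx] add [naic,seyoc,kmqpi] -> 11 lines: qxdz qrbxd vfyfq naic seyoc kmqpi vgdre uyqwa cpnxm zgwz bski
Final line count: 11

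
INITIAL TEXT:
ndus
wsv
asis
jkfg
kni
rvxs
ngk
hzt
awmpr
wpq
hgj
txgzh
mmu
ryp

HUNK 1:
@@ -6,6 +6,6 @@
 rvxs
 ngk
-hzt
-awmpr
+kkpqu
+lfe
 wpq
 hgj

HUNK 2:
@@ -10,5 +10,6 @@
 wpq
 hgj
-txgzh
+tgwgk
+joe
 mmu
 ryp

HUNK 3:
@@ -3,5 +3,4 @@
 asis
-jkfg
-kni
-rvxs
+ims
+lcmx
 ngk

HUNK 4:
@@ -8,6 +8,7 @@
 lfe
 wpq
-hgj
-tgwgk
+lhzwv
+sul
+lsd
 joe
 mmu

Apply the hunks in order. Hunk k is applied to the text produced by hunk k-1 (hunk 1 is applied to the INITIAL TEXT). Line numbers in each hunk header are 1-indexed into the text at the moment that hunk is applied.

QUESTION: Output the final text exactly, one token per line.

Answer: ndus
wsv
asis
ims
lcmx
ngk
kkpqu
lfe
wpq
lhzwv
sul
lsd
joe
mmu
ryp

Derivation:
Hunk 1: at line 6 remove [hzt,awmpr] add [kkpqu,lfe] -> 14 lines: ndus wsv asis jkfg kni rvxs ngk kkpqu lfe wpq hgj txgzh mmu ryp
Hunk 2: at line 10 remove [txgzh] add [tgwgk,joe] -> 15 lines: ndus wsv asis jkfg kni rvxs ngk kkpqu lfe wpq hgj tgwgk joe mmu ryp
Hunk 3: at line 3 remove [jkfg,kni,rvxs] add [ims,lcmx] -> 14 lines: ndus wsv asis ims lcmx ngk kkpqu lfe wpq hgj tgwgk joe mmu ryp
Hunk 4: at line 8 remove [hgj,tgwgk] add [lhzwv,sul,lsd] -> 15 lines: ndus wsv asis ims lcmx ngk kkpqu lfe wpq lhzwv sul lsd joe mmu ryp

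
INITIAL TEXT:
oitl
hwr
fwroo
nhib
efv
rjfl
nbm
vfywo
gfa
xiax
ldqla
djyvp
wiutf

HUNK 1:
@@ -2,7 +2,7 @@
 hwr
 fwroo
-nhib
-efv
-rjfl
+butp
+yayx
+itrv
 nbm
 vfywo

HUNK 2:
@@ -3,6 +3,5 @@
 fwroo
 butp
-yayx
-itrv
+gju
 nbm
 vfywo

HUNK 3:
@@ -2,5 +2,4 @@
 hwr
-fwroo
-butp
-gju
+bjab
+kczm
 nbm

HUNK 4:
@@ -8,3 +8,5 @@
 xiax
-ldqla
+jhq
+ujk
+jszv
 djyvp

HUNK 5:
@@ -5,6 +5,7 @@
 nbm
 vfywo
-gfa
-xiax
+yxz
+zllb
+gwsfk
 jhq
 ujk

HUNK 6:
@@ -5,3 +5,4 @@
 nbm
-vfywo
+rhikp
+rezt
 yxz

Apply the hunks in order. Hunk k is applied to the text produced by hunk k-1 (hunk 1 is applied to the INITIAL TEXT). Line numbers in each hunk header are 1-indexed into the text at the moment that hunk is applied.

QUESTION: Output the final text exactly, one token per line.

Answer: oitl
hwr
bjab
kczm
nbm
rhikp
rezt
yxz
zllb
gwsfk
jhq
ujk
jszv
djyvp
wiutf

Derivation:
Hunk 1: at line 2 remove [nhib,efv,rjfl] add [butp,yayx,itrv] -> 13 lines: oitl hwr fwroo butp yayx itrv nbm vfywo gfa xiax ldqla djyvp wiutf
Hunk 2: at line 3 remove [yayx,itrv] add [gju] -> 12 lines: oitl hwr fwroo butp gju nbm vfywo gfa xiax ldqla djyvp wiutf
Hunk 3: at line 2 remove [fwroo,butp,gju] add [bjab,kczm] -> 11 lines: oitl hwr bjab kczm nbm vfywo gfa xiax ldqla djyvp wiutf
Hunk 4: at line 8 remove [ldqla] add [jhq,ujk,jszv] -> 13 lines: oitl hwr bjab kczm nbm vfywo gfa xiax jhq ujk jszv djyvp wiutf
Hunk 5: at line 5 remove [gfa,xiax] add [yxz,zllb,gwsfk] -> 14 lines: oitl hwr bjab kczm nbm vfywo yxz zllb gwsfk jhq ujk jszv djyvp wiutf
Hunk 6: at line 5 remove [vfywo] add [rhikp,rezt] -> 15 lines: oitl hwr bjab kczm nbm rhikp rezt yxz zllb gwsfk jhq ujk jszv djyvp wiutf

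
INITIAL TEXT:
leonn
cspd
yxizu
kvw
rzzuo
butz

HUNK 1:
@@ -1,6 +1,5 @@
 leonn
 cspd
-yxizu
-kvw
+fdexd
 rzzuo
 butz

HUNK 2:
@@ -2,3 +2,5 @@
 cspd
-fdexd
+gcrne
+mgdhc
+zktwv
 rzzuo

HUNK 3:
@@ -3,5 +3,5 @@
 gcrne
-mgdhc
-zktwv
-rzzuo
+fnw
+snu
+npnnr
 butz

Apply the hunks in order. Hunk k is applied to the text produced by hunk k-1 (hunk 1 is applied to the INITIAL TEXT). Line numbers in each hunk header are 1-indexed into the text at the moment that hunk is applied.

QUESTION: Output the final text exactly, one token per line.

Hunk 1: at line 1 remove [yxizu,kvw] add [fdexd] -> 5 lines: leonn cspd fdexd rzzuo butz
Hunk 2: at line 2 remove [fdexd] add [gcrne,mgdhc,zktwv] -> 7 lines: leonn cspd gcrne mgdhc zktwv rzzuo butz
Hunk 3: at line 3 remove [mgdhc,zktwv,rzzuo] add [fnw,snu,npnnr] -> 7 lines: leonn cspd gcrne fnw snu npnnr butz

Answer: leonn
cspd
gcrne
fnw
snu
npnnr
butz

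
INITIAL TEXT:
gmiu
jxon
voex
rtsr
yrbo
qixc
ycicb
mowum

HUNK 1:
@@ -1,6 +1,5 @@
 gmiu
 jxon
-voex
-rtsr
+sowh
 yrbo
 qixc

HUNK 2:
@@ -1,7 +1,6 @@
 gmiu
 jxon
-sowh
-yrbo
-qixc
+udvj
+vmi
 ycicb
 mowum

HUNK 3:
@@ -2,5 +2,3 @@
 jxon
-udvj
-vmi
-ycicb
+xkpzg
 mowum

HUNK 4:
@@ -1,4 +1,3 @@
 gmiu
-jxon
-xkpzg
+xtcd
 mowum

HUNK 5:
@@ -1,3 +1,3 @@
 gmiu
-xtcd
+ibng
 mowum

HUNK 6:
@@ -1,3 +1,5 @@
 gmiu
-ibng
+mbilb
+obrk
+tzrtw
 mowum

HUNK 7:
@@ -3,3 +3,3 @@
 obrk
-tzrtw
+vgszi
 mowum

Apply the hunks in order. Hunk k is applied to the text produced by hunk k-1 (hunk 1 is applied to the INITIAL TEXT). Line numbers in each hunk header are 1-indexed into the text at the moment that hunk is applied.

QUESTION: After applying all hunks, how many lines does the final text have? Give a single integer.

Hunk 1: at line 1 remove [voex,rtsr] add [sowh] -> 7 lines: gmiu jxon sowh yrbo qixc ycicb mowum
Hunk 2: at line 1 remove [sowh,yrbo,qixc] add [udvj,vmi] -> 6 lines: gmiu jxon udvj vmi ycicb mowum
Hunk 3: at line 2 remove [udvj,vmi,ycicb] add [xkpzg] -> 4 lines: gmiu jxon xkpzg mowum
Hunk 4: at line 1 remove [jxon,xkpzg] add [xtcd] -> 3 lines: gmiu xtcd mowum
Hunk 5: at line 1 remove [xtcd] add [ibng] -> 3 lines: gmiu ibng mowum
Hunk 6: at line 1 remove [ibng] add [mbilb,obrk,tzrtw] -> 5 lines: gmiu mbilb obrk tzrtw mowum
Hunk 7: at line 3 remove [tzrtw] add [vgszi] -> 5 lines: gmiu mbilb obrk vgszi mowum
Final line count: 5

Answer: 5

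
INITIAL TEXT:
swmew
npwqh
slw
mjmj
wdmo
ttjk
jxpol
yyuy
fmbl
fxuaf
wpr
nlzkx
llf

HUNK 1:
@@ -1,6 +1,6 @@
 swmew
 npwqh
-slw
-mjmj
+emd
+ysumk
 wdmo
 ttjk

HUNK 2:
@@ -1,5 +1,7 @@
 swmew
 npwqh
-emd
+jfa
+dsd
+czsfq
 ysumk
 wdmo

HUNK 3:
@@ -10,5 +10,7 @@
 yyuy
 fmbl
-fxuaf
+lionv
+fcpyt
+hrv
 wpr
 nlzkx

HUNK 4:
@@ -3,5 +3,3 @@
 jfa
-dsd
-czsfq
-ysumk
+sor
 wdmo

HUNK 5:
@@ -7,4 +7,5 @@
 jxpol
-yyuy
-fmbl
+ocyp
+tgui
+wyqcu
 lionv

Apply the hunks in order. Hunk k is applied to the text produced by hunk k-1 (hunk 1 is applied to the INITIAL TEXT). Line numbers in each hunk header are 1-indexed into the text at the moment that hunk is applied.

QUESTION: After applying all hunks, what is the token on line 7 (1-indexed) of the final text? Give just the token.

Hunk 1: at line 1 remove [slw,mjmj] add [emd,ysumk] -> 13 lines: swmew npwqh emd ysumk wdmo ttjk jxpol yyuy fmbl fxuaf wpr nlzkx llf
Hunk 2: at line 1 remove [emd] add [jfa,dsd,czsfq] -> 15 lines: swmew npwqh jfa dsd czsfq ysumk wdmo ttjk jxpol yyuy fmbl fxuaf wpr nlzkx llf
Hunk 3: at line 10 remove [fxuaf] add [lionv,fcpyt,hrv] -> 17 lines: swmew npwqh jfa dsd czsfq ysumk wdmo ttjk jxpol yyuy fmbl lionv fcpyt hrv wpr nlzkx llf
Hunk 4: at line 3 remove [dsd,czsfq,ysumk] add [sor] -> 15 lines: swmew npwqh jfa sor wdmo ttjk jxpol yyuy fmbl lionv fcpyt hrv wpr nlzkx llf
Hunk 5: at line 7 remove [yyuy,fmbl] add [ocyp,tgui,wyqcu] -> 16 lines: swmew npwqh jfa sor wdmo ttjk jxpol ocyp tgui wyqcu lionv fcpyt hrv wpr nlzkx llf
Final line 7: jxpol

Answer: jxpol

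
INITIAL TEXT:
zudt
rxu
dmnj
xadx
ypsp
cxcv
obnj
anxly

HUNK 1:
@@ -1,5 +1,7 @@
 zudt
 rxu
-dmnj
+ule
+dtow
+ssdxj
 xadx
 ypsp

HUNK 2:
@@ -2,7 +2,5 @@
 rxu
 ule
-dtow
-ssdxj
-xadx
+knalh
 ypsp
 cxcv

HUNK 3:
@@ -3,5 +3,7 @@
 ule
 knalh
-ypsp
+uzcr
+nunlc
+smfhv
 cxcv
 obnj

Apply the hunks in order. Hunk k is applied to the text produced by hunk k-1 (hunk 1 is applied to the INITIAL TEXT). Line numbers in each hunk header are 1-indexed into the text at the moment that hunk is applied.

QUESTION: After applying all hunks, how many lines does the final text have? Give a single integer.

Answer: 10

Derivation:
Hunk 1: at line 1 remove [dmnj] add [ule,dtow,ssdxj] -> 10 lines: zudt rxu ule dtow ssdxj xadx ypsp cxcv obnj anxly
Hunk 2: at line 2 remove [dtow,ssdxj,xadx] add [knalh] -> 8 lines: zudt rxu ule knalh ypsp cxcv obnj anxly
Hunk 3: at line 3 remove [ypsp] add [uzcr,nunlc,smfhv] -> 10 lines: zudt rxu ule knalh uzcr nunlc smfhv cxcv obnj anxly
Final line count: 10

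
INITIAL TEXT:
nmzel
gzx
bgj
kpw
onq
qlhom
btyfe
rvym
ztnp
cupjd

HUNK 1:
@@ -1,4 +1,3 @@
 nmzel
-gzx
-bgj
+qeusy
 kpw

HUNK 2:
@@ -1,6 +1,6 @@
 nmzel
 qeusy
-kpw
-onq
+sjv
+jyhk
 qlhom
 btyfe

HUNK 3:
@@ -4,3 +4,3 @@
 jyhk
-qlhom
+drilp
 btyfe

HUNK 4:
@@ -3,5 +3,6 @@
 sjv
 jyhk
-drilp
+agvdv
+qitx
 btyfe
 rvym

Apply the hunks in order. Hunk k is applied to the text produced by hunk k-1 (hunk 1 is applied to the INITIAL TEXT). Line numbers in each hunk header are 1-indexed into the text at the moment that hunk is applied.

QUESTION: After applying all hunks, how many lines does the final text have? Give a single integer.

Hunk 1: at line 1 remove [gzx,bgj] add [qeusy] -> 9 lines: nmzel qeusy kpw onq qlhom btyfe rvym ztnp cupjd
Hunk 2: at line 1 remove [kpw,onq] add [sjv,jyhk] -> 9 lines: nmzel qeusy sjv jyhk qlhom btyfe rvym ztnp cupjd
Hunk 3: at line 4 remove [qlhom] add [drilp] -> 9 lines: nmzel qeusy sjv jyhk drilp btyfe rvym ztnp cupjd
Hunk 4: at line 3 remove [drilp] add [agvdv,qitx] -> 10 lines: nmzel qeusy sjv jyhk agvdv qitx btyfe rvym ztnp cupjd
Final line count: 10

Answer: 10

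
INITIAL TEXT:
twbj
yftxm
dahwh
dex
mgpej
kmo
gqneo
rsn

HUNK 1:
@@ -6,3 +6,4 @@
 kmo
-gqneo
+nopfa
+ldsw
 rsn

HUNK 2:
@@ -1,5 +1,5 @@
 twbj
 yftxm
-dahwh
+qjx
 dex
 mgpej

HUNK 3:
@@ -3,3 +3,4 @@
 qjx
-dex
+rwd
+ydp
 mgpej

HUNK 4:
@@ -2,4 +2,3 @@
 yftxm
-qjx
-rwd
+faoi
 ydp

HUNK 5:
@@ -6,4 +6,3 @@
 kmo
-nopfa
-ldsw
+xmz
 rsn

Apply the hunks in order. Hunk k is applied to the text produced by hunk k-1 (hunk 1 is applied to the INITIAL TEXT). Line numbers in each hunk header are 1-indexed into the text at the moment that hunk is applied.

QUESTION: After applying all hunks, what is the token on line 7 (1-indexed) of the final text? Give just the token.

Hunk 1: at line 6 remove [gqneo] add [nopfa,ldsw] -> 9 lines: twbj yftxm dahwh dex mgpej kmo nopfa ldsw rsn
Hunk 2: at line 1 remove [dahwh] add [qjx] -> 9 lines: twbj yftxm qjx dex mgpej kmo nopfa ldsw rsn
Hunk 3: at line 3 remove [dex] add [rwd,ydp] -> 10 lines: twbj yftxm qjx rwd ydp mgpej kmo nopfa ldsw rsn
Hunk 4: at line 2 remove [qjx,rwd] add [faoi] -> 9 lines: twbj yftxm faoi ydp mgpej kmo nopfa ldsw rsn
Hunk 5: at line 6 remove [nopfa,ldsw] add [xmz] -> 8 lines: twbj yftxm faoi ydp mgpej kmo xmz rsn
Final line 7: xmz

Answer: xmz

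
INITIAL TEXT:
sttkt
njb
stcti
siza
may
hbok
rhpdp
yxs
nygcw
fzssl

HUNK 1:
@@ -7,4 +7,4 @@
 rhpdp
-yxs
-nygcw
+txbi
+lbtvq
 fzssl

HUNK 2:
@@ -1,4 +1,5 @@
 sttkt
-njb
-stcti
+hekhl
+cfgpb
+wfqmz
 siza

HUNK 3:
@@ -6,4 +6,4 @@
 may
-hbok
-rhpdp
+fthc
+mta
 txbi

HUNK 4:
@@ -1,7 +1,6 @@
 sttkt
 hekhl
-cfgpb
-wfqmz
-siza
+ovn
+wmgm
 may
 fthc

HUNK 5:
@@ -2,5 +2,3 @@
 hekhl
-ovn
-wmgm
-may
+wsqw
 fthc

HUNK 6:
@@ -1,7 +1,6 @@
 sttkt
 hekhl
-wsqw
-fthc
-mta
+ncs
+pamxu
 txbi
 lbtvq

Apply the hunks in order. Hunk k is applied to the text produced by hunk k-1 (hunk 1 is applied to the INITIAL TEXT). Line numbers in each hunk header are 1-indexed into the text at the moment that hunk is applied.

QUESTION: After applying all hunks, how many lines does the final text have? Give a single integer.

Hunk 1: at line 7 remove [yxs,nygcw] add [txbi,lbtvq] -> 10 lines: sttkt njb stcti siza may hbok rhpdp txbi lbtvq fzssl
Hunk 2: at line 1 remove [njb,stcti] add [hekhl,cfgpb,wfqmz] -> 11 lines: sttkt hekhl cfgpb wfqmz siza may hbok rhpdp txbi lbtvq fzssl
Hunk 3: at line 6 remove [hbok,rhpdp] add [fthc,mta] -> 11 lines: sttkt hekhl cfgpb wfqmz siza may fthc mta txbi lbtvq fzssl
Hunk 4: at line 1 remove [cfgpb,wfqmz,siza] add [ovn,wmgm] -> 10 lines: sttkt hekhl ovn wmgm may fthc mta txbi lbtvq fzssl
Hunk 5: at line 2 remove [ovn,wmgm,may] add [wsqw] -> 8 lines: sttkt hekhl wsqw fthc mta txbi lbtvq fzssl
Hunk 6: at line 1 remove [wsqw,fthc,mta] add [ncs,pamxu] -> 7 lines: sttkt hekhl ncs pamxu txbi lbtvq fzssl
Final line count: 7

Answer: 7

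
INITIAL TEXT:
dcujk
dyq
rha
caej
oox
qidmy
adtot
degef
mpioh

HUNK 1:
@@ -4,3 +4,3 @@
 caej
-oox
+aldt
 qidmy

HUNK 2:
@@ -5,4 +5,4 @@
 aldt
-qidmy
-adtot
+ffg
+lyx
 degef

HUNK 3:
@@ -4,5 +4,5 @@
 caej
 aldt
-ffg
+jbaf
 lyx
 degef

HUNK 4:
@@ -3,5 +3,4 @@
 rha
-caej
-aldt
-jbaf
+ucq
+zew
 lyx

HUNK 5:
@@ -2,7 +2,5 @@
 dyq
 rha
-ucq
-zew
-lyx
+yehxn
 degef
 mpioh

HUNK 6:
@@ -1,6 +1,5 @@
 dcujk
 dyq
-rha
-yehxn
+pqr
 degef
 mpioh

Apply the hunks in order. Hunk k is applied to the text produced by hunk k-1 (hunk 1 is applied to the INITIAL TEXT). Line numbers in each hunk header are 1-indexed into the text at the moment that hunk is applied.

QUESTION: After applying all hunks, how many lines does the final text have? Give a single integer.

Answer: 5

Derivation:
Hunk 1: at line 4 remove [oox] add [aldt] -> 9 lines: dcujk dyq rha caej aldt qidmy adtot degef mpioh
Hunk 2: at line 5 remove [qidmy,adtot] add [ffg,lyx] -> 9 lines: dcujk dyq rha caej aldt ffg lyx degef mpioh
Hunk 3: at line 4 remove [ffg] add [jbaf] -> 9 lines: dcujk dyq rha caej aldt jbaf lyx degef mpioh
Hunk 4: at line 3 remove [caej,aldt,jbaf] add [ucq,zew] -> 8 lines: dcujk dyq rha ucq zew lyx degef mpioh
Hunk 5: at line 2 remove [ucq,zew,lyx] add [yehxn] -> 6 lines: dcujk dyq rha yehxn degef mpioh
Hunk 6: at line 1 remove [rha,yehxn] add [pqr] -> 5 lines: dcujk dyq pqr degef mpioh
Final line count: 5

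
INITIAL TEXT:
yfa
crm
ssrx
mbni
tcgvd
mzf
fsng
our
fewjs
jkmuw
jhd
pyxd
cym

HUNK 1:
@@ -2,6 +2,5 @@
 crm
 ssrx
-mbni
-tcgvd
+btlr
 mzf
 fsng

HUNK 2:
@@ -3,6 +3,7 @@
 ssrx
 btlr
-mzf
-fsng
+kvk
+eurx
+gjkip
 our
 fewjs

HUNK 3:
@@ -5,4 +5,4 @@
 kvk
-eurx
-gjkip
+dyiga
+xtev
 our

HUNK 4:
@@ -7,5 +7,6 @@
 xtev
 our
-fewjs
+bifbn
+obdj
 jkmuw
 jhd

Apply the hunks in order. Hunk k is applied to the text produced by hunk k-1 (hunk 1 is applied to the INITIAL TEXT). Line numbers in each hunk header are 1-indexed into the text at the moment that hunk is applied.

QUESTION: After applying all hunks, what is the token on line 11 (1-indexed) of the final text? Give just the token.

Answer: jkmuw

Derivation:
Hunk 1: at line 2 remove [mbni,tcgvd] add [btlr] -> 12 lines: yfa crm ssrx btlr mzf fsng our fewjs jkmuw jhd pyxd cym
Hunk 2: at line 3 remove [mzf,fsng] add [kvk,eurx,gjkip] -> 13 lines: yfa crm ssrx btlr kvk eurx gjkip our fewjs jkmuw jhd pyxd cym
Hunk 3: at line 5 remove [eurx,gjkip] add [dyiga,xtev] -> 13 lines: yfa crm ssrx btlr kvk dyiga xtev our fewjs jkmuw jhd pyxd cym
Hunk 4: at line 7 remove [fewjs] add [bifbn,obdj] -> 14 lines: yfa crm ssrx btlr kvk dyiga xtev our bifbn obdj jkmuw jhd pyxd cym
Final line 11: jkmuw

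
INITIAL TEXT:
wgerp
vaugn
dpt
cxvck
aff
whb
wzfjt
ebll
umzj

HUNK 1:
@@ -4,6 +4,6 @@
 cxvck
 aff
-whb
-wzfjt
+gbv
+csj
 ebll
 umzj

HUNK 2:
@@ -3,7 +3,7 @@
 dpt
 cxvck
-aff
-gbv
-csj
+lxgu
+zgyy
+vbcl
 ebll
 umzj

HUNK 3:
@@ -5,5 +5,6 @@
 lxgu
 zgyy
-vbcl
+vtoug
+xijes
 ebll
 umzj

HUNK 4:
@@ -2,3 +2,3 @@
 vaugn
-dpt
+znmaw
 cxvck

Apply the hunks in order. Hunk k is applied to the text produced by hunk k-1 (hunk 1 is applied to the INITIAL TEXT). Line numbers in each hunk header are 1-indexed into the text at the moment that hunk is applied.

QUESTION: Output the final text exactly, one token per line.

Hunk 1: at line 4 remove [whb,wzfjt] add [gbv,csj] -> 9 lines: wgerp vaugn dpt cxvck aff gbv csj ebll umzj
Hunk 2: at line 3 remove [aff,gbv,csj] add [lxgu,zgyy,vbcl] -> 9 lines: wgerp vaugn dpt cxvck lxgu zgyy vbcl ebll umzj
Hunk 3: at line 5 remove [vbcl] add [vtoug,xijes] -> 10 lines: wgerp vaugn dpt cxvck lxgu zgyy vtoug xijes ebll umzj
Hunk 4: at line 2 remove [dpt] add [znmaw] -> 10 lines: wgerp vaugn znmaw cxvck lxgu zgyy vtoug xijes ebll umzj

Answer: wgerp
vaugn
znmaw
cxvck
lxgu
zgyy
vtoug
xijes
ebll
umzj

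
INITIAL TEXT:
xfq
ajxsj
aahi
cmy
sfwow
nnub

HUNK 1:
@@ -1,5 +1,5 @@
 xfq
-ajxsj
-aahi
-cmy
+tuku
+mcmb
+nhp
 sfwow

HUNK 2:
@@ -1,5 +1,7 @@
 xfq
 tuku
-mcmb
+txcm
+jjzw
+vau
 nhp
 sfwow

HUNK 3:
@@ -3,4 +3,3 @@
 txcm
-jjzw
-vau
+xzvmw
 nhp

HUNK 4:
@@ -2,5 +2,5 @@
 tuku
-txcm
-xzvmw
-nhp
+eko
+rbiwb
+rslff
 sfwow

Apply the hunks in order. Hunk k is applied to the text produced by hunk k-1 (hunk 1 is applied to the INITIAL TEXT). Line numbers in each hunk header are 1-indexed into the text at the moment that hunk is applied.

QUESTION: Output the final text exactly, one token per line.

Hunk 1: at line 1 remove [ajxsj,aahi,cmy] add [tuku,mcmb,nhp] -> 6 lines: xfq tuku mcmb nhp sfwow nnub
Hunk 2: at line 1 remove [mcmb] add [txcm,jjzw,vau] -> 8 lines: xfq tuku txcm jjzw vau nhp sfwow nnub
Hunk 3: at line 3 remove [jjzw,vau] add [xzvmw] -> 7 lines: xfq tuku txcm xzvmw nhp sfwow nnub
Hunk 4: at line 2 remove [txcm,xzvmw,nhp] add [eko,rbiwb,rslff] -> 7 lines: xfq tuku eko rbiwb rslff sfwow nnub

Answer: xfq
tuku
eko
rbiwb
rslff
sfwow
nnub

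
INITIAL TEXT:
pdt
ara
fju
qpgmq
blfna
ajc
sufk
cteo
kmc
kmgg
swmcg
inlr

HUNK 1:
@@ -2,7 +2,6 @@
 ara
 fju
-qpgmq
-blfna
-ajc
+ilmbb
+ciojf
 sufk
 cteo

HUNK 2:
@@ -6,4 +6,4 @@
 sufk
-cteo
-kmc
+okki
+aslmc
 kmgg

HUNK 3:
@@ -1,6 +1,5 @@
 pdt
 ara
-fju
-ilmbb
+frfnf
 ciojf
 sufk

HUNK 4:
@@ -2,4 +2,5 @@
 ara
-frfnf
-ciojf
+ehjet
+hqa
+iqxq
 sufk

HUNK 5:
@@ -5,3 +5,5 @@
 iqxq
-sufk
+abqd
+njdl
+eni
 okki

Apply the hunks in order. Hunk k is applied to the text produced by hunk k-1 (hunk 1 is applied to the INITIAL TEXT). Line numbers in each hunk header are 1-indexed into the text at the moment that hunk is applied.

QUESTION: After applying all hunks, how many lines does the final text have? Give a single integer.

Answer: 13

Derivation:
Hunk 1: at line 2 remove [qpgmq,blfna,ajc] add [ilmbb,ciojf] -> 11 lines: pdt ara fju ilmbb ciojf sufk cteo kmc kmgg swmcg inlr
Hunk 2: at line 6 remove [cteo,kmc] add [okki,aslmc] -> 11 lines: pdt ara fju ilmbb ciojf sufk okki aslmc kmgg swmcg inlr
Hunk 3: at line 1 remove [fju,ilmbb] add [frfnf] -> 10 lines: pdt ara frfnf ciojf sufk okki aslmc kmgg swmcg inlr
Hunk 4: at line 2 remove [frfnf,ciojf] add [ehjet,hqa,iqxq] -> 11 lines: pdt ara ehjet hqa iqxq sufk okki aslmc kmgg swmcg inlr
Hunk 5: at line 5 remove [sufk] add [abqd,njdl,eni] -> 13 lines: pdt ara ehjet hqa iqxq abqd njdl eni okki aslmc kmgg swmcg inlr
Final line count: 13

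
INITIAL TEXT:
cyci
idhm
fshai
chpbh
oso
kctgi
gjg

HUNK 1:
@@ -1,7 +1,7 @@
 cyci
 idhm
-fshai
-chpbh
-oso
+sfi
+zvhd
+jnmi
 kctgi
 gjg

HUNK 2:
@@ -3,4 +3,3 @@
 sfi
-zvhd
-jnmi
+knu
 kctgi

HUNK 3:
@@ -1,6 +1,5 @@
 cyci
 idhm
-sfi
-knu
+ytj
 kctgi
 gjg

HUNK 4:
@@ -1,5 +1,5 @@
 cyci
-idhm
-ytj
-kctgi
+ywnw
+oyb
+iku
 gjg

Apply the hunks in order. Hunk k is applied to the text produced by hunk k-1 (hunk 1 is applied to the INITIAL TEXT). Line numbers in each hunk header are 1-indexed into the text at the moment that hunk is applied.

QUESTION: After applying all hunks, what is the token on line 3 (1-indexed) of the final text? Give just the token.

Answer: oyb

Derivation:
Hunk 1: at line 1 remove [fshai,chpbh,oso] add [sfi,zvhd,jnmi] -> 7 lines: cyci idhm sfi zvhd jnmi kctgi gjg
Hunk 2: at line 3 remove [zvhd,jnmi] add [knu] -> 6 lines: cyci idhm sfi knu kctgi gjg
Hunk 3: at line 1 remove [sfi,knu] add [ytj] -> 5 lines: cyci idhm ytj kctgi gjg
Hunk 4: at line 1 remove [idhm,ytj,kctgi] add [ywnw,oyb,iku] -> 5 lines: cyci ywnw oyb iku gjg
Final line 3: oyb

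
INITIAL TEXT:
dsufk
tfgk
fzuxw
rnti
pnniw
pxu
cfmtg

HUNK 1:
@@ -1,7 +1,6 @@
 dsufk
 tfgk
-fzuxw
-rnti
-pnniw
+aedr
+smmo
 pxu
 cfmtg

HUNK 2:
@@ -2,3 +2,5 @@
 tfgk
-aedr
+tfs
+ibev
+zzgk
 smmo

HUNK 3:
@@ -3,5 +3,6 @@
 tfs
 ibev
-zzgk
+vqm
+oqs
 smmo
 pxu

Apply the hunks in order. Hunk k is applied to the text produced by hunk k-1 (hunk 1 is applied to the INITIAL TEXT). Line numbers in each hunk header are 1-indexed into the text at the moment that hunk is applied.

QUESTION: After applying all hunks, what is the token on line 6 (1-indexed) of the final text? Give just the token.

Hunk 1: at line 1 remove [fzuxw,rnti,pnniw] add [aedr,smmo] -> 6 lines: dsufk tfgk aedr smmo pxu cfmtg
Hunk 2: at line 2 remove [aedr] add [tfs,ibev,zzgk] -> 8 lines: dsufk tfgk tfs ibev zzgk smmo pxu cfmtg
Hunk 3: at line 3 remove [zzgk] add [vqm,oqs] -> 9 lines: dsufk tfgk tfs ibev vqm oqs smmo pxu cfmtg
Final line 6: oqs

Answer: oqs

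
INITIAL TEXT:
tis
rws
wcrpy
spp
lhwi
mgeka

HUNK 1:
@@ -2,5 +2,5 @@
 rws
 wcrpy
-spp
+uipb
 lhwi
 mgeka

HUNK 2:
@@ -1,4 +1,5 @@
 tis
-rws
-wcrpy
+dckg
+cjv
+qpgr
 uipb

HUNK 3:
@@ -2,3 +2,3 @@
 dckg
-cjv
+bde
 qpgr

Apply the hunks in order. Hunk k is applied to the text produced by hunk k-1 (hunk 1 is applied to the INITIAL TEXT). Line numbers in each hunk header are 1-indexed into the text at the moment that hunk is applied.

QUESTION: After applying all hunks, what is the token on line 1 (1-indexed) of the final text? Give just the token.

Hunk 1: at line 2 remove [spp] add [uipb] -> 6 lines: tis rws wcrpy uipb lhwi mgeka
Hunk 2: at line 1 remove [rws,wcrpy] add [dckg,cjv,qpgr] -> 7 lines: tis dckg cjv qpgr uipb lhwi mgeka
Hunk 3: at line 2 remove [cjv] add [bde] -> 7 lines: tis dckg bde qpgr uipb lhwi mgeka
Final line 1: tis

Answer: tis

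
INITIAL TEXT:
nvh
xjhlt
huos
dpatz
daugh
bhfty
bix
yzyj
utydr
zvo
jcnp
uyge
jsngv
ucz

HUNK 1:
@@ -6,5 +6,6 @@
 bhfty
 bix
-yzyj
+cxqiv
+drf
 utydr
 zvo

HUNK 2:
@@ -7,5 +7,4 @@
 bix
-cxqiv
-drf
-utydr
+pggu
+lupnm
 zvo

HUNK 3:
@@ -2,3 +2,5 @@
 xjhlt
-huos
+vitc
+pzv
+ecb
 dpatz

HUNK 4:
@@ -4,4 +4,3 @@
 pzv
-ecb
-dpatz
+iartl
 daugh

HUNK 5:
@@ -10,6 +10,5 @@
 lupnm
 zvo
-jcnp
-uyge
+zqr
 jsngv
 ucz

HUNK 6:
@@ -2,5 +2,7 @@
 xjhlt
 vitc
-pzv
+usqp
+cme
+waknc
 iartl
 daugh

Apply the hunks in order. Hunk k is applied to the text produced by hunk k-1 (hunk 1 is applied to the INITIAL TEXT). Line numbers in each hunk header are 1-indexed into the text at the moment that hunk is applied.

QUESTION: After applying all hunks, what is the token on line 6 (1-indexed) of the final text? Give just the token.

Hunk 1: at line 6 remove [yzyj] add [cxqiv,drf] -> 15 lines: nvh xjhlt huos dpatz daugh bhfty bix cxqiv drf utydr zvo jcnp uyge jsngv ucz
Hunk 2: at line 7 remove [cxqiv,drf,utydr] add [pggu,lupnm] -> 14 lines: nvh xjhlt huos dpatz daugh bhfty bix pggu lupnm zvo jcnp uyge jsngv ucz
Hunk 3: at line 2 remove [huos] add [vitc,pzv,ecb] -> 16 lines: nvh xjhlt vitc pzv ecb dpatz daugh bhfty bix pggu lupnm zvo jcnp uyge jsngv ucz
Hunk 4: at line 4 remove [ecb,dpatz] add [iartl] -> 15 lines: nvh xjhlt vitc pzv iartl daugh bhfty bix pggu lupnm zvo jcnp uyge jsngv ucz
Hunk 5: at line 10 remove [jcnp,uyge] add [zqr] -> 14 lines: nvh xjhlt vitc pzv iartl daugh bhfty bix pggu lupnm zvo zqr jsngv ucz
Hunk 6: at line 2 remove [pzv] add [usqp,cme,waknc] -> 16 lines: nvh xjhlt vitc usqp cme waknc iartl daugh bhfty bix pggu lupnm zvo zqr jsngv ucz
Final line 6: waknc

Answer: waknc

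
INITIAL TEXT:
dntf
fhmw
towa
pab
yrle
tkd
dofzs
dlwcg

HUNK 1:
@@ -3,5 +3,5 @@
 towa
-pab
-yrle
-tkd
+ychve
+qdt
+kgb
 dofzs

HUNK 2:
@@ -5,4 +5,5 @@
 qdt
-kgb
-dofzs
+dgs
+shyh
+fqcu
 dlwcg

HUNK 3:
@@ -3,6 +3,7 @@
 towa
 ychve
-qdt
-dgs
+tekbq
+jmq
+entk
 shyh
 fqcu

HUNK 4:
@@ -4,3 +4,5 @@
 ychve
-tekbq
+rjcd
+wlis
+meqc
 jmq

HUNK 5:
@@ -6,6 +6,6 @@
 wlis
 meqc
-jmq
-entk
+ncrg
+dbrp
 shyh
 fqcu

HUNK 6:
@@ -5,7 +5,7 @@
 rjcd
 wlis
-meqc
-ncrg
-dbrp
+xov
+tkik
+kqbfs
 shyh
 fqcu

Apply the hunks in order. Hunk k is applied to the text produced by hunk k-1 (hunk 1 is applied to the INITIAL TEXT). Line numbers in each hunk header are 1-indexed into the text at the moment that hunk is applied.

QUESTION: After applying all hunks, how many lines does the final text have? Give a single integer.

Answer: 12

Derivation:
Hunk 1: at line 3 remove [pab,yrle,tkd] add [ychve,qdt,kgb] -> 8 lines: dntf fhmw towa ychve qdt kgb dofzs dlwcg
Hunk 2: at line 5 remove [kgb,dofzs] add [dgs,shyh,fqcu] -> 9 lines: dntf fhmw towa ychve qdt dgs shyh fqcu dlwcg
Hunk 3: at line 3 remove [qdt,dgs] add [tekbq,jmq,entk] -> 10 lines: dntf fhmw towa ychve tekbq jmq entk shyh fqcu dlwcg
Hunk 4: at line 4 remove [tekbq] add [rjcd,wlis,meqc] -> 12 lines: dntf fhmw towa ychve rjcd wlis meqc jmq entk shyh fqcu dlwcg
Hunk 5: at line 6 remove [jmq,entk] add [ncrg,dbrp] -> 12 lines: dntf fhmw towa ychve rjcd wlis meqc ncrg dbrp shyh fqcu dlwcg
Hunk 6: at line 5 remove [meqc,ncrg,dbrp] add [xov,tkik,kqbfs] -> 12 lines: dntf fhmw towa ychve rjcd wlis xov tkik kqbfs shyh fqcu dlwcg
Final line count: 12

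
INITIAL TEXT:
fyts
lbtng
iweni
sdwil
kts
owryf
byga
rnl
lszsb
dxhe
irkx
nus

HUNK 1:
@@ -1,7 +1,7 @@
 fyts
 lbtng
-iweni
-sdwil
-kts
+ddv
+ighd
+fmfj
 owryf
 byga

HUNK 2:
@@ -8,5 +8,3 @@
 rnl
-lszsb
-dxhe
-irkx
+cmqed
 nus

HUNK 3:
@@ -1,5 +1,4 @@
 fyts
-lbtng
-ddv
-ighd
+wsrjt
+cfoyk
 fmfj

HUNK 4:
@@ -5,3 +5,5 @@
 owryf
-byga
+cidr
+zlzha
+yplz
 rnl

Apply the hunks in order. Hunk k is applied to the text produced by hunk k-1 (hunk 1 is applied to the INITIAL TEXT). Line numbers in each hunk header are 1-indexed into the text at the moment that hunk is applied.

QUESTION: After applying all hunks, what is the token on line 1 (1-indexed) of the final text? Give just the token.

Answer: fyts

Derivation:
Hunk 1: at line 1 remove [iweni,sdwil,kts] add [ddv,ighd,fmfj] -> 12 lines: fyts lbtng ddv ighd fmfj owryf byga rnl lszsb dxhe irkx nus
Hunk 2: at line 8 remove [lszsb,dxhe,irkx] add [cmqed] -> 10 lines: fyts lbtng ddv ighd fmfj owryf byga rnl cmqed nus
Hunk 3: at line 1 remove [lbtng,ddv,ighd] add [wsrjt,cfoyk] -> 9 lines: fyts wsrjt cfoyk fmfj owryf byga rnl cmqed nus
Hunk 4: at line 5 remove [byga] add [cidr,zlzha,yplz] -> 11 lines: fyts wsrjt cfoyk fmfj owryf cidr zlzha yplz rnl cmqed nus
Final line 1: fyts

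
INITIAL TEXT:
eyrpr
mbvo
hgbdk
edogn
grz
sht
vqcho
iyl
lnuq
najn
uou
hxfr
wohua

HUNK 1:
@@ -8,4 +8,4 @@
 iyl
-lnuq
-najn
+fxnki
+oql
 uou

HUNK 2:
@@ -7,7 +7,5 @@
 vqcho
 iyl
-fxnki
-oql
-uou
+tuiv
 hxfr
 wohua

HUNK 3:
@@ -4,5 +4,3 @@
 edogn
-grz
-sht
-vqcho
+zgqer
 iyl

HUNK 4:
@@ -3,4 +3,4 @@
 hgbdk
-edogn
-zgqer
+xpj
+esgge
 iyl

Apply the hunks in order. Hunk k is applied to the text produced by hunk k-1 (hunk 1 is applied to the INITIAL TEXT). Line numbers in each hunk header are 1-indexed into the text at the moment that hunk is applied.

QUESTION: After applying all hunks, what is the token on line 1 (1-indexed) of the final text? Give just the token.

Answer: eyrpr

Derivation:
Hunk 1: at line 8 remove [lnuq,najn] add [fxnki,oql] -> 13 lines: eyrpr mbvo hgbdk edogn grz sht vqcho iyl fxnki oql uou hxfr wohua
Hunk 2: at line 7 remove [fxnki,oql,uou] add [tuiv] -> 11 lines: eyrpr mbvo hgbdk edogn grz sht vqcho iyl tuiv hxfr wohua
Hunk 3: at line 4 remove [grz,sht,vqcho] add [zgqer] -> 9 lines: eyrpr mbvo hgbdk edogn zgqer iyl tuiv hxfr wohua
Hunk 4: at line 3 remove [edogn,zgqer] add [xpj,esgge] -> 9 lines: eyrpr mbvo hgbdk xpj esgge iyl tuiv hxfr wohua
Final line 1: eyrpr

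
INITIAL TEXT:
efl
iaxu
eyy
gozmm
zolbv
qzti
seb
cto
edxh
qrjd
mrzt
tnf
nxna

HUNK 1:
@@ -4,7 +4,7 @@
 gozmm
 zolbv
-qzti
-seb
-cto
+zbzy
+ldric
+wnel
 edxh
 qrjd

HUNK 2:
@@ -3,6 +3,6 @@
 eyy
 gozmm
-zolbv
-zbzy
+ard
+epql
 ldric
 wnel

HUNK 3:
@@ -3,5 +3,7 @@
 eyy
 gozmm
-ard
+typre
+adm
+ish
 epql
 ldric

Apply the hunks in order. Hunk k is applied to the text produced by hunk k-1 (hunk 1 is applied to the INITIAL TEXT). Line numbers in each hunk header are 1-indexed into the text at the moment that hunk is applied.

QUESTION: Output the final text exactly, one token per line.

Answer: efl
iaxu
eyy
gozmm
typre
adm
ish
epql
ldric
wnel
edxh
qrjd
mrzt
tnf
nxna

Derivation:
Hunk 1: at line 4 remove [qzti,seb,cto] add [zbzy,ldric,wnel] -> 13 lines: efl iaxu eyy gozmm zolbv zbzy ldric wnel edxh qrjd mrzt tnf nxna
Hunk 2: at line 3 remove [zolbv,zbzy] add [ard,epql] -> 13 lines: efl iaxu eyy gozmm ard epql ldric wnel edxh qrjd mrzt tnf nxna
Hunk 3: at line 3 remove [ard] add [typre,adm,ish] -> 15 lines: efl iaxu eyy gozmm typre adm ish epql ldric wnel edxh qrjd mrzt tnf nxna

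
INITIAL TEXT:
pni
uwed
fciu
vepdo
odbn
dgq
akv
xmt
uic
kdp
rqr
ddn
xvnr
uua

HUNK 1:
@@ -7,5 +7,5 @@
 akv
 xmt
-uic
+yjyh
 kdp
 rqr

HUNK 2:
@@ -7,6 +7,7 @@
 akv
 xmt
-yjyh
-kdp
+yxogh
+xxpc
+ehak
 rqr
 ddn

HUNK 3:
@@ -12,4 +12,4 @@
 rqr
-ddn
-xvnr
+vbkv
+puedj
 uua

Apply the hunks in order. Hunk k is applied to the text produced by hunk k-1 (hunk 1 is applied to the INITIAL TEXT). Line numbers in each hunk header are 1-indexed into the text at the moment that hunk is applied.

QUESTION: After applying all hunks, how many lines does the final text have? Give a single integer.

Hunk 1: at line 7 remove [uic] add [yjyh] -> 14 lines: pni uwed fciu vepdo odbn dgq akv xmt yjyh kdp rqr ddn xvnr uua
Hunk 2: at line 7 remove [yjyh,kdp] add [yxogh,xxpc,ehak] -> 15 lines: pni uwed fciu vepdo odbn dgq akv xmt yxogh xxpc ehak rqr ddn xvnr uua
Hunk 3: at line 12 remove [ddn,xvnr] add [vbkv,puedj] -> 15 lines: pni uwed fciu vepdo odbn dgq akv xmt yxogh xxpc ehak rqr vbkv puedj uua
Final line count: 15

Answer: 15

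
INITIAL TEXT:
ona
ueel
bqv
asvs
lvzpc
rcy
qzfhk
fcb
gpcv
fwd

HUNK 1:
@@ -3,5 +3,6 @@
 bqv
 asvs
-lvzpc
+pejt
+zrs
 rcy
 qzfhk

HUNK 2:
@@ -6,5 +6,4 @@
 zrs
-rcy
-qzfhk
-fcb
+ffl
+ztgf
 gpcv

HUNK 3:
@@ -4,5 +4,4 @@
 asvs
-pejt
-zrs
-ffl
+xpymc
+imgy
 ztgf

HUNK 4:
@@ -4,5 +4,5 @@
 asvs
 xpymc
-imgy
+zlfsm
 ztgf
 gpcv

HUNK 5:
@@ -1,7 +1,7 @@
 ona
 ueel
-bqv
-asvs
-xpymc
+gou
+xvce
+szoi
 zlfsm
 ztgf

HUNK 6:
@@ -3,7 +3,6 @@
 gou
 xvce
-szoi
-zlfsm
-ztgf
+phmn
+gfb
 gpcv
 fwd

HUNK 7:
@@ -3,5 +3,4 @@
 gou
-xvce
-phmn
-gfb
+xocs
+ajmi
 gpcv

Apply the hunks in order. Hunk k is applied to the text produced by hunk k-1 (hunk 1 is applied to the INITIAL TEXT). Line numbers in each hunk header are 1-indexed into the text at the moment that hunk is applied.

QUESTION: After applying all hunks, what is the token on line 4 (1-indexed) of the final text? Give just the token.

Answer: xocs

Derivation:
Hunk 1: at line 3 remove [lvzpc] add [pejt,zrs] -> 11 lines: ona ueel bqv asvs pejt zrs rcy qzfhk fcb gpcv fwd
Hunk 2: at line 6 remove [rcy,qzfhk,fcb] add [ffl,ztgf] -> 10 lines: ona ueel bqv asvs pejt zrs ffl ztgf gpcv fwd
Hunk 3: at line 4 remove [pejt,zrs,ffl] add [xpymc,imgy] -> 9 lines: ona ueel bqv asvs xpymc imgy ztgf gpcv fwd
Hunk 4: at line 4 remove [imgy] add [zlfsm] -> 9 lines: ona ueel bqv asvs xpymc zlfsm ztgf gpcv fwd
Hunk 5: at line 1 remove [bqv,asvs,xpymc] add [gou,xvce,szoi] -> 9 lines: ona ueel gou xvce szoi zlfsm ztgf gpcv fwd
Hunk 6: at line 3 remove [szoi,zlfsm,ztgf] add [phmn,gfb] -> 8 lines: ona ueel gou xvce phmn gfb gpcv fwd
Hunk 7: at line 3 remove [xvce,phmn,gfb] add [xocs,ajmi] -> 7 lines: ona ueel gou xocs ajmi gpcv fwd
Final line 4: xocs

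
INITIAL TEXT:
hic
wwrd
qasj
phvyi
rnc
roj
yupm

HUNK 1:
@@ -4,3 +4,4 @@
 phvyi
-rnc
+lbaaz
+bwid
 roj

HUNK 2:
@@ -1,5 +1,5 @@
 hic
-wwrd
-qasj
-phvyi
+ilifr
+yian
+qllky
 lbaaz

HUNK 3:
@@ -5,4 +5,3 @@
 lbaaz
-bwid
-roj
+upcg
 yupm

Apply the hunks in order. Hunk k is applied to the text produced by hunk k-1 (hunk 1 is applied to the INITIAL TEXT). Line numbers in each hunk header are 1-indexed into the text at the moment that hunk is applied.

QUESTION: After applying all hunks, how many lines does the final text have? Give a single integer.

Hunk 1: at line 4 remove [rnc] add [lbaaz,bwid] -> 8 lines: hic wwrd qasj phvyi lbaaz bwid roj yupm
Hunk 2: at line 1 remove [wwrd,qasj,phvyi] add [ilifr,yian,qllky] -> 8 lines: hic ilifr yian qllky lbaaz bwid roj yupm
Hunk 3: at line 5 remove [bwid,roj] add [upcg] -> 7 lines: hic ilifr yian qllky lbaaz upcg yupm
Final line count: 7

Answer: 7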